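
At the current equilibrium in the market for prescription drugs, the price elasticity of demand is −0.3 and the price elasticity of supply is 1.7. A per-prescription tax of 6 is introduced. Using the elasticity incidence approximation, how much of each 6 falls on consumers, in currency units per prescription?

Incidence ratio: consumers' share ≈ εs / (εs + |εd|) = 1.7 / (1.7 + 0.3) = 0.85.
So consumers bear ≈ 0.85 × 6 = 5.1; producers bear 0.9.

Consumers bear ≈ 5.1 per prescription.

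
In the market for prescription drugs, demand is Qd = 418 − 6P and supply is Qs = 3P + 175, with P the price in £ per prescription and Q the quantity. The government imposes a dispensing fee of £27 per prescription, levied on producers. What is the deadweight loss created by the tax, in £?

Without the tax, 418 − 6P = 3P + 175 gives 9P = 243, so P* = £27 and Q* = 256.
With the tax collected from producers, supply shifts: Qs = 3(P − 27) + 175.
Solving gives Q = 202 with buyers paying £36 and producers receiving £9 (the £27 wedge).
Quantity falls by |ΔQ| = |256 − 202| = 54.
DWL = ½ · t · |ΔQ| = ½ · 27 · 54 = £729.

Deadweight loss = £729.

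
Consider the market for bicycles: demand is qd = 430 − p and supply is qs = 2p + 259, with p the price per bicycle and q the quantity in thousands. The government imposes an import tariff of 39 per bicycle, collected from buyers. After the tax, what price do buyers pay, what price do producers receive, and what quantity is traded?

Before the tax: set 430 − p = 2p + 259 → p* = 57, q* = 373.
With the tax collected from buyers, demand (in seller-price terms) shifts: qd = 430 − (p + 39).
Solving gives q = 347 with buyers paying 83 and producers receiving 44 (the 39 wedge).

Buyers pay 83; producers receive 44; quantity = 347.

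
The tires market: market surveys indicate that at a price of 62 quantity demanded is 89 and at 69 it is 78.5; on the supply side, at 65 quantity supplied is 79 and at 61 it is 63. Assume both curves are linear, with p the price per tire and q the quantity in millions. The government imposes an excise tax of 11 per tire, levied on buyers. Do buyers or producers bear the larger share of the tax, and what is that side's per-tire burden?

Demand slope: (78.5 − 89)/(69 − 62) = -1.5, so qd = 182 − 1.5p.
Supply slope: (63 − 79)/(61 − 65) = 4, so qs = 4p − 181.
Without the tax, 182 − 1.5p = 4p − 181 gives 5.5p = 363, so p* = 66 and q* = 83.
With the tax collected from buyers, demand (in seller-price terms) shifts: qd = 182 − 1.5(p + 11).
Solving gives q = 71 with buyers paying 74 and producers receiving 63 (the 11 wedge).
Per-tire burden: buyers 8, producers 3.
Buyers take the larger share because demand is less price-elastic here (demand slope 1.5 vs supply slope 4).
The less price-elastic side of the market bears the larger share of a per-unit tax.

Buyers bear the larger share: 8 per tire.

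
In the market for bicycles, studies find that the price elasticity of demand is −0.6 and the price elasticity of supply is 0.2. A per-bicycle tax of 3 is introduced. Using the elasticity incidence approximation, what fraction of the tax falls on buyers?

Incidence ratio: buyers' share ≈ εs / (εs + |εd|) = 0.2 / (0.2 + 0.6) = 0.25.
Supply is the less elastic side, so buyers bear the smaller share.

Buyers' share ≈ 0.25.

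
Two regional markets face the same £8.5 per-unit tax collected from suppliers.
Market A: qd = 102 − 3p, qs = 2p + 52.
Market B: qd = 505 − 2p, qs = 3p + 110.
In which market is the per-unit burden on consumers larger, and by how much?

Market A: pre-tax p* = £10, q* = 72; post-tax q = 61.8; per-unit burden on consumers = £3.4.
Market B: pre-tax p* = £79, q* = 347; post-tax q = 336.8; per-unit burden on consumers = £5.1.
Difference: £3.4 vs £5.1 → market B is larger by £1.7.

Market B, by £1.7.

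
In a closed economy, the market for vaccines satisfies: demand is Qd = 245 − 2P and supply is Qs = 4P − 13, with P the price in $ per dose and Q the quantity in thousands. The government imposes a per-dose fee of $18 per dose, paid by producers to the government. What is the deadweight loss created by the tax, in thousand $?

Without the tax, 245 − 2P = 4P − 13 gives 6P = 258, so P* = $43 and Q* = 159.
With the tax collected from producers, supply shifts: Qs = 4(P − 18) − 13.
Solving gives Q = 135 with consumers paying $55 and producers receiving $37 (the $18 wedge).
Quantity falls by |ΔQ| = |159 − 135| = 24.
DWL = ½ · t · |ΔQ| = ½ · 18 · 24 = $216.

Deadweight loss = $216 thousand.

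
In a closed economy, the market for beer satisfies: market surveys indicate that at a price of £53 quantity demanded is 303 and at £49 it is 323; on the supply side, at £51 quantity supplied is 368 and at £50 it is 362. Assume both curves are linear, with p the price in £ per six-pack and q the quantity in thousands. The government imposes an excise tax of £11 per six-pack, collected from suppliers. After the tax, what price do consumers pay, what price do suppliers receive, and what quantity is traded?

Consumers pay £52; suppliers receive £41; quantity = 308.

Demand slope: (323 − 303)/(49 − 53) = -5, so qd = 568 − 5p.
Supply slope: (362 − 368)/(50 − 51) = 6, so qs = 6p + 62.
Without the tax, 568 − 5p = 6p + 62 gives 11p = 506, so p* = £46 and q* = 338.
With the tax collected from suppliers, supply shifts: qs = 6(p − 11) + 62.
Solving gives q = 308 with consumers paying £52 and suppliers receiving £41 (the £11 wedge).
The less price-elastic side of the market bears the larger share of a per-unit tax.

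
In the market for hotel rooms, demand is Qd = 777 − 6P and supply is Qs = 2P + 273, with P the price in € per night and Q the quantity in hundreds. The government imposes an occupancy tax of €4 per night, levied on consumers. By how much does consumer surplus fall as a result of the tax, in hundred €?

Consumer surplus falls by €396 hundred.

Without the tax, 777 − 6P = 2P + 273 gives 8P = 504, so P* = €63 and Q* = 399.
With the tax collected from consumers, demand (in seller-price terms) shifts: Qd = 777 − 6(P + 4).
New equilibrium: consumers pay €64, suppliers receive €60, Q = 393. (Wedge: Pb − Ps = 4.)
ΔCS is the trapezoid between Q = 393 and Q = 399 of height €1: ½ · (399 + 393) · 1 = €396.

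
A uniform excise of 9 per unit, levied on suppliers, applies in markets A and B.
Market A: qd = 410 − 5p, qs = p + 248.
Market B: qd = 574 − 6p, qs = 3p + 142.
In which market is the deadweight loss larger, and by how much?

Market A: pre-tax p* = 27, q* = 275; post-tax q = 267.5; deadweight loss = 33.75.
Market B: pre-tax p* = 48, q* = 286; post-tax q = 268; deadweight loss = 81.
Difference: 33.75 vs 81 → market B is larger by 47.25.

Market B, by 47.25.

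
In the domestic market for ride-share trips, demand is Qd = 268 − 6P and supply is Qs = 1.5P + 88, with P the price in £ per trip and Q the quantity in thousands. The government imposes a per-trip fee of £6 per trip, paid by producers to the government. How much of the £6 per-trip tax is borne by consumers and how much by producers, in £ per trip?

Before the tax: set 268 − 6P = 1.5P + 88 → P* = £24, Q* = 124.
With the tax collected from producers, supply shifts: Qs = 1.5(P − 6) + 88.
New equilibrium: consumers pay £25.2, producers receive £19.2, Q = 116.8. (Wedge: Pb − Ps = 6.)
Burden on consumers: £1.2; on producers: £4.8. (They sum to £6.)
The less price-elastic side of the market bears the larger share of a per-unit tax.

Consumers bear £1.2 per trip; producers bear £4.8 per trip.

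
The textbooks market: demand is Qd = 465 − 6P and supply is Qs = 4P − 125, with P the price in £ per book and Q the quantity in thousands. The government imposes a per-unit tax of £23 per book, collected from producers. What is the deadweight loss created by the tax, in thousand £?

Deadweight loss = £634.8 thousand.

Without the tax, 465 − 6P = 4P − 125 gives 10P = 590, so P* = £59 and Q* = 111.
With the tax collected from producers, supply shifts: Qs = 4(P − 23) − 125.
New equilibrium: buyers pay £68.2, producers receive £45.2, Q = 55.8. (Wedge: Pb − Ps = 23.)
Quantity falls by |ΔQ| = |111 − 55.8| = 55.2.
DWL = ½ · t · |ΔQ| = ½ · 23 · 55.2 = £634.8.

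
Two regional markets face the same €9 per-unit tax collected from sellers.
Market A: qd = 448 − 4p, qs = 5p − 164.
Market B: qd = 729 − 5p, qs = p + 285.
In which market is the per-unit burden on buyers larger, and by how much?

Market A, by €3.5.

Market A: pre-tax p* = €68, q* = 176; post-tax q = 156; per-unit burden on buyers = €5.
Market B: pre-tax p* = €74, q* = 359; post-tax q = 351.5; per-unit burden on buyers = €1.5.
Difference: €5 vs €1.5 → market A is larger by €3.5.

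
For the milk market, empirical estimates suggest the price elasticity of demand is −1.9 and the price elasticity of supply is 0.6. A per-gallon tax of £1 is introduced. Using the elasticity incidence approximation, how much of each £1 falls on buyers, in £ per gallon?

Buyers bear ≈ £0.24 per gallon.

Incidence ratio: buyers' share ≈ εs / (εs + |εd|) = 0.6 / (0.6 + 1.9) = 0.24.
So buyers bear ≈ 0.24 × £1 = £0.24; suppliers bear £0.76.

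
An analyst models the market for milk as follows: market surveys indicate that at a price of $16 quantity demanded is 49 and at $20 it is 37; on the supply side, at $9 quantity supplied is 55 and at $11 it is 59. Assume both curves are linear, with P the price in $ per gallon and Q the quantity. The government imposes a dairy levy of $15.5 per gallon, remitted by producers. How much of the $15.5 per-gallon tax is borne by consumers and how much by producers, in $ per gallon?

Consumers bear $6.2 per gallon; producers bear $9.3 per gallon.

Demand slope: (37 − 49)/(20 − 16) = -3, so Qd = 97 − 3P.
Supply slope: (59 − 55)/(11 − 9) = 2, so Qs = 2P + 37.
Before the tax: set 97 − 3P = 2P + 37 → P* = $12, Q* = 61.
With the tax collected from producers, supply shifts: Qs = 2(P − 15.5) + 37.
Solving gives Q = 42.4 with consumers paying $18.2 and producers receiving $2.7 (the $15.5 wedge).
Burden on consumers: $6.2; on producers: $9.3. (They sum to $15.5.)
The less price-elastic side of the market bears the larger share of a per-unit tax.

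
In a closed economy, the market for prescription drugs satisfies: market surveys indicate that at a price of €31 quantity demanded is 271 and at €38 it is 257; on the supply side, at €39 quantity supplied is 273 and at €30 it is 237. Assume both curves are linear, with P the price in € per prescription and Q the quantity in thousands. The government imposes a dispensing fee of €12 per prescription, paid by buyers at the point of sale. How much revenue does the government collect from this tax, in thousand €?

Demand slope: (257 − 271)/(38 − 31) = -2, so Qd = 333 − 2P.
Supply slope: (237 − 273)/(30 − 39) = 4, so Qs = 4P + 117.
Before the tax: set 333 − 2P = 4P + 117 → P* = €36, Q* = 261.
With the tax collected from buyers, demand (in seller-price terms) shifts: Qd = 333 − 2(P + 12).
Solving gives Q = 245 with buyers paying €44 and suppliers receiving €32 (the €12 wedge).
Revenue = t · Q = 12 · 245 = €2940.

Tax revenue = €2940 thousand.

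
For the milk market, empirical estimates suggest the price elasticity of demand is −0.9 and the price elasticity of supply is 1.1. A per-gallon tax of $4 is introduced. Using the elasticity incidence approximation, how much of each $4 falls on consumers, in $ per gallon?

Incidence ratio: consumers' share ≈ εs / (εs + |εd|) = 1.1 / (1.1 + 0.9) = 0.55.
So consumers bear ≈ 0.55 × $4 = $2.2; producers bear $1.8.

Consumers bear ≈ $2.2 per gallon.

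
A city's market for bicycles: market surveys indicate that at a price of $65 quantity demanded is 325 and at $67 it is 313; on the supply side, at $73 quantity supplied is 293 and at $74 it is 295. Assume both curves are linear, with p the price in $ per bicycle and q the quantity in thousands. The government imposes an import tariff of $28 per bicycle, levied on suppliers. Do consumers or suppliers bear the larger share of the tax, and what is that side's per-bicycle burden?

Demand slope: (313 − 325)/(67 − 65) = -6, so qd = 715 − 6p.
Supply slope: (295 − 293)/(74 − 73) = 2, so qs = 2p + 147.
Without the tax, 715 − 6p = 2p + 147 gives 8p = 568, so p* = $71 and q* = 289.
With the tax collected from suppliers, supply shifts: qs = 2(p − 28) + 147.
Solving gives q = 247 with consumers paying $78 and suppliers receiving $50 (the $28 wedge).
Per-bicycle burden: consumers $7, suppliers $21.
Suppliers take the larger share because supply is less price-elastic here (demand slope 6 vs supply slope 2).

Suppliers bear the larger share: $21 per bicycle.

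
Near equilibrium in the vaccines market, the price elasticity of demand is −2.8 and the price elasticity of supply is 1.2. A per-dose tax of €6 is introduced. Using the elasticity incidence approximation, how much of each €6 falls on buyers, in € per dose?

Incidence ratio: buyers' share ≈ εs / (εs + |εd|) = 1.2 / (1.2 + 2.8) = 0.3.
So buyers bear ≈ 0.3 × €6 = €1.8; suppliers bear €4.2.

Buyers bear ≈ €1.8 per dose.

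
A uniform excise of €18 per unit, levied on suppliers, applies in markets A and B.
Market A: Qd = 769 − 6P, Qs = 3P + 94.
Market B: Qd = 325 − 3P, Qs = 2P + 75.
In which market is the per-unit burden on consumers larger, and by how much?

Market A: pre-tax P* = €75, Q* = 319; post-tax Q = 283; per-unit burden on consumers = €6.
Market B: pre-tax P* = €50, Q* = 175; post-tax Q = 153.4; per-unit burden on consumers = €7.2.
Difference: €6 vs €7.2 → market B is larger by €1.2.

Market B, by €1.2.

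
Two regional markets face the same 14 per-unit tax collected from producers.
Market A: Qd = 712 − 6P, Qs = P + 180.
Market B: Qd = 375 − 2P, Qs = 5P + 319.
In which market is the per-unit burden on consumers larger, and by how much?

Market A: pre-tax P* = 76, Q* = 256; post-tax Q = 244; per-unit burden on consumers = 2.
Market B: pre-tax P* = 8, Q* = 359; post-tax Q = 339; per-unit burden on consumers = 10.
Difference: 2 vs 10 → market B is larger by 8.

Market B, by 8.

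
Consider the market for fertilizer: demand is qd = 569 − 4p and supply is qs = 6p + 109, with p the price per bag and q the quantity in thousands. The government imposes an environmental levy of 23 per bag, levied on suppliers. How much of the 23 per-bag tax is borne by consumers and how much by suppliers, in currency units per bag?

Consumers bear 13.8 per bag; suppliers bear 9.2 per bag.

Without the tax, 569 − 4p = 6p + 109 gives 10p = 460, so p* = 46 and q* = 385.
With the tax collected from suppliers, supply shifts: qs = 6(p − 23) + 109.
Solving gives q = 329.8 with consumers paying 59.8 and suppliers receiving 36.8 (the 23 wedge).
Burden on consumers: 13.8; on suppliers: 9.2. (They sum to 23.)
The less price-elastic side of the market bears the larger share of a per-unit tax.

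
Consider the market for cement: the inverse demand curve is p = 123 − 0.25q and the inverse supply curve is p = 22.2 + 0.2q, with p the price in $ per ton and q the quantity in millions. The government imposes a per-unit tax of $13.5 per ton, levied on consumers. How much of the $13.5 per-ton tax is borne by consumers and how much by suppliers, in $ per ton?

Consumers bear $7.5 per ton; suppliers bear $6 per ton.

Rewrite in direct form: qd = 492 − 4p and qs = 5p − 111.
Without the tax, 492 − 4p = 5p − 111 gives 9p = 603, so p* = $67 and q* = 224.
With the tax collected from consumers, demand (in seller-price terms) shifts: qd = 492 − 4(p + 13.5).
Solving gives q = 194 with consumers paying $74.5 and suppliers receiving $61 (the $13.5 wedge).
Burden on consumers: $7.5; on suppliers: $6. (They sum to $13.5.)
The less price-elastic side of the market bears the larger share of a per-unit tax.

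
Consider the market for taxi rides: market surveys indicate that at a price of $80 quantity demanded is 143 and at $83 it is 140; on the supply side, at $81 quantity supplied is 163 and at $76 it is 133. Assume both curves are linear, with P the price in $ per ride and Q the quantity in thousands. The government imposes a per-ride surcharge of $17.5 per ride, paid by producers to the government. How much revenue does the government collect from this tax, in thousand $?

Demand slope: (140 − 143)/(83 − 80) = -1, so Qd = 223 − P.
Supply slope: (133 − 163)/(76 − 81) = 6, so Qs = 6P − 323.
Without the tax, 223 − P = 6P − 323 gives 7P = 546, so P* = $78 and Q* = 145.
With the tax collected from producers, supply shifts: Qs = 6(P − 17.5) − 323.
New equilibrium: buyers pay $93, producers receive $75.5, Q = 130. (Wedge: Pb − Ps = 17.5.)
Revenue = t · Q = 17.5 · 130 = $2275.

Tax revenue = $2275 thousand.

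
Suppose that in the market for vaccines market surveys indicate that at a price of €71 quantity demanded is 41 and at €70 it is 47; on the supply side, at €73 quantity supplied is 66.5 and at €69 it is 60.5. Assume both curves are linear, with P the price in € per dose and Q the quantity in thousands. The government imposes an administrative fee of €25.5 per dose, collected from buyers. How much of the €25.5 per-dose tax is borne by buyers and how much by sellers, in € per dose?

Demand slope: (47 − 41)/(70 − 71) = -6, so Qd = 467 − 6P.
Supply slope: (60.5 − 66.5)/(69 − 73) = 1.5, so Qs = 1.5P − 43.
Without the tax, 467 − 6P = 1.5P − 43 gives 7.5P = 510, so P* = €68 and Q* = 59.
With the tax collected from buyers, demand (in seller-price terms) shifts: Qd = 467 − 6(P + 25.5).
Solving gives Q = 28.4 with buyers paying €73.1 and sellers receiving €47.6 (the €25.5 wedge).
Burden on buyers: €5.1; on sellers: €20.4. (They sum to €25.5.)
The less price-elastic side of the market bears the larger share of a per-unit tax.

Buyers bear €5.1 per dose; sellers bear €20.4 per dose.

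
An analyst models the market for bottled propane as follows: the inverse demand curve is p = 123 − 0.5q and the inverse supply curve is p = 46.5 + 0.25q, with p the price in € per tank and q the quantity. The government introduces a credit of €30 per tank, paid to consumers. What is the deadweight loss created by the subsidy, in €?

Inverting to q(p) form: qd = 246 − 2p; qs = 4p − 186.
Without the subsidy, 246 − 2p = 4p − 186 gives 6p = 432, so p* = €72 and q* = 102.
With a per-unit subsidy paid to consumers, each effectively pays p − 30, so demand becomes qd = 246 − 2(p − 30).
Solving gives q = 142 with consumers paying €52 and producers receiving €82 (the €30 wedge).
Quantity rises by |ΔQ| = |102 − 142| = 40.
DWL = ½ · t · |ΔQ| = ½ · 30 · 40 = €600.

Deadweight loss = €600.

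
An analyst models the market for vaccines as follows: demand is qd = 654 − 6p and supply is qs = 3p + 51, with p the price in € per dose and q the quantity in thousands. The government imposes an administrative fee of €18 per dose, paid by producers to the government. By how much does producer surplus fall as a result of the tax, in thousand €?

Producer surplus falls by €2808 thousand.

Before the tax: set 654 − 6p = 3p + 51 → p* = €67, q* = 252.
With the tax collected from producers, supply shifts: qs = 3(p − 18) + 51.
New equilibrium: buyers pay €73, producers receive €55, q = 216. (Wedge: pb − ps = 18.)
ΔPS is the trapezoid between Q = 216 and Q = 252 of height €12: ½ · (252 + 216) · 12 = €2808.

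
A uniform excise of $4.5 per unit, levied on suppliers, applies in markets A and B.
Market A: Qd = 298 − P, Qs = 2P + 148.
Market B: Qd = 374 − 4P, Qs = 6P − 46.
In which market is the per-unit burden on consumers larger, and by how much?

Market A, by $0.3.

Market A: pre-tax P* = $50, Q* = 248; post-tax Q = 245; per-unit burden on consumers = $3.
Market B: pre-tax P* = $42, Q* = 206; post-tax Q = 195.2; per-unit burden on consumers = $2.7.
Difference: $3 vs $2.7 → market A is larger by $0.3.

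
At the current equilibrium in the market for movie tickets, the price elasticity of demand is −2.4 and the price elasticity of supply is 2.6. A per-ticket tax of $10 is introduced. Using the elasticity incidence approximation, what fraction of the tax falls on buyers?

Incidence ratio: buyers' share ≈ εs / (εs + |εd|) = 2.6 / (2.6 + 2.4) = 0.52.
Supply is the more elastic side, so buyers bear the larger share.

Buyers' share ≈ 0.52.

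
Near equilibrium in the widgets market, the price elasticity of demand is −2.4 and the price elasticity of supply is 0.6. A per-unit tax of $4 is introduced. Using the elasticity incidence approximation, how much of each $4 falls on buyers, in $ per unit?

Incidence ratio: buyers' share ≈ εs / (εs + |εd|) = 0.6 / (0.6 + 2.4) = 0.2.
So buyers bear ≈ 0.2 × $4 = $0.8; suppliers bear $3.2.

Buyers bear ≈ $0.8 per unit.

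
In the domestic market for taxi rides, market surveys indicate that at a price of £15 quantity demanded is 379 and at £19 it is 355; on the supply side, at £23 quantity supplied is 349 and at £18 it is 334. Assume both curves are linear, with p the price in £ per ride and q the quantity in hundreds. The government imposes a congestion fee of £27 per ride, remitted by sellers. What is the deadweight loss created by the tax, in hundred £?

Demand slope: (355 − 379)/(19 − 15) = -6, so qd = 469 − 6p.
Supply slope: (334 − 349)/(18 − 23) = 3, so qs = 3p + 280.
Without the tax, 469 − 6p = 3p + 280 gives 9p = 189, so p* = £21 and q* = 343.
With the tax collected from sellers, supply shifts: qs = 3(p − 27) + 280.
New equilibrium: buyers pay £30, sellers receive £3, q = 289. (Wedge: pb − ps = 27.)
Quantity falls by |ΔQ| = |343 − 289| = 54.
DWL = ½ · t · |ΔQ| = ½ · 27 · 54 = £729.

Deadweight loss = £729 hundred.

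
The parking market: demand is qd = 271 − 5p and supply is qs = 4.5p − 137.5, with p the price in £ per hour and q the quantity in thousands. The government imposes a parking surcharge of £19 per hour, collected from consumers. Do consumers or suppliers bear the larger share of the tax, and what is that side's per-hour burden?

Before the tax: set 271 − 5p = 4.5p − 137.5 → p* = £43, q* = 56.
With the tax collected from consumers, demand (in seller-price terms) shifts: qd = 271 − 5(p + 19).
New equilibrium: consumers pay £52, suppliers receive £33, q = 11. (Wedge: pb − ps = 19.)
Per-hour burden: consumers £9, suppliers £10.
Suppliers take the larger share because supply is less price-elastic here (demand slope 5 vs supply slope 4.5).
The less price-elastic side of the market bears the larger share of a per-unit tax.

Suppliers bear the larger share: £10 per hour.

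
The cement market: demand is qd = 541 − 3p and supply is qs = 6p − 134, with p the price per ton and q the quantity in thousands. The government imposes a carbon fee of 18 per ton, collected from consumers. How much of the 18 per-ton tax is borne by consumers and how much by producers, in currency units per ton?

Before the tax: set 541 − 3p = 6p − 134 → p* = 75, q* = 316.
With the tax collected from consumers, demand (in seller-price terms) shifts: qd = 541 − 3(p + 18).
Solving gives q = 280 with consumers paying 87 and producers receiving 69 (the 18 wedge).
Burden on consumers: 12; on producers: 6. (They sum to 18.)
The less price-elastic side of the market bears the larger share of a per-unit tax.

Consumers bear 12 per ton; producers bear 6 per ton.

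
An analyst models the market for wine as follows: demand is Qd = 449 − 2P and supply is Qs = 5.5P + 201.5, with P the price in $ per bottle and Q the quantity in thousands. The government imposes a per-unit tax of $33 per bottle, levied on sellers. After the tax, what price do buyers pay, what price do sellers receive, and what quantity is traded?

Without the tax, 449 − 2P = 5.5P + 201.5 gives 7.5P = 247.5, so P* = $33 and Q* = 383.
With the tax collected from sellers, supply shifts: Qs = 5.5(P − 33) + 201.5.
Solving gives Q = 334.6 with buyers paying $57.2 and sellers receiving $24.2 (the $33 wedge).
The less price-elastic side of the market bears the larger share of a per-unit tax.

Buyers pay $57.2; sellers receive $24.2; quantity = 334.6.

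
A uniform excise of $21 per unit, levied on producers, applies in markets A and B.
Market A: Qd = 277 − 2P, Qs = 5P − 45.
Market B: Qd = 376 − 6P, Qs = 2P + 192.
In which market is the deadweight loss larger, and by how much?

Market A: pre-tax P* = $46, Q* = 185; post-tax Q = 155; deadweight loss = $315.
Market B: pre-tax P* = $23, Q* = 238; post-tax Q = 206.5; deadweight loss = $330.75.
Difference: $315 vs $330.75 → market B is larger by $15.75.

Market B, by $15.75.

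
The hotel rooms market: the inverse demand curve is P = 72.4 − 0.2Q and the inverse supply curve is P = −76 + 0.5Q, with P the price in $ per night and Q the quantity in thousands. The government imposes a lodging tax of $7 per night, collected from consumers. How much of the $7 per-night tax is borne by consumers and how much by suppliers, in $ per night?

Consumers bear $2 per night; suppliers bear $5 per night.

Rewrite in direct form: Qd = 362 − 5P and Qs = 2P + 152.
Without the tax, 362 − 5P = 2P + 152 gives 7P = 210, so P* = $30 and Q* = 212.
With the tax collected from consumers, demand (in seller-price terms) shifts: Qd = 362 − 5(P + 7).
Solving gives Q = 202 with consumers paying $32 and suppliers receiving $25 (the $7 wedge).
Burden on consumers: $2; on suppliers: $5. (They sum to $7.)
The less price-elastic side of the market bears the larger share of a per-unit tax.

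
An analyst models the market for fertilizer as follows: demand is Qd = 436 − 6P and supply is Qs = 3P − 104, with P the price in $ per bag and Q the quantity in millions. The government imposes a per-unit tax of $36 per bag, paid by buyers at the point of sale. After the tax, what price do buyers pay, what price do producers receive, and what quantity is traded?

Buyers pay $72; producers receive $36; quantity = 4.

Without the tax, 436 − 6P = 3P − 104 gives 9P = 540, so P* = $60 and Q* = 76.
With the tax collected from buyers, demand (in seller-price terms) shifts: Qd = 436 − 6(P + 36).
Solving gives Q = 4 with buyers paying $72 and producers receiving $36 (the $36 wedge).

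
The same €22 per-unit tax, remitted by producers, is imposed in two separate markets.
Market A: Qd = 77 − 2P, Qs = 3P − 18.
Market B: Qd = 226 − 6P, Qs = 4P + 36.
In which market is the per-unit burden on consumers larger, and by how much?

Market A: pre-tax P* = €19, Q* = 39; post-tax Q = 12.6; per-unit burden on consumers = €13.2.
Market B: pre-tax P* = €19, Q* = 112; post-tax Q = 59.2; per-unit burden on consumers = €8.8.
Difference: €13.2 vs €8.8 → market A is larger by €4.4.

Market A, by €4.4.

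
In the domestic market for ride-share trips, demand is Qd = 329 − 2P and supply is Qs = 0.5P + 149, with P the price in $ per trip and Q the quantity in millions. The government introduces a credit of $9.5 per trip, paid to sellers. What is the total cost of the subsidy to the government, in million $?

Government outlay = $1793.6 million.

Without the subsidy, 329 − 2P = 0.5P + 149 gives 2.5P = 180, so P* = $72 and Q* = 185.
With a per-unit subsidy paid to sellers, each receives P + 9.5 per unit sold, so supply becomes Qs = 0.5(P + 9.5) + 149.
New equilibrium: buyers pay $70.1, sellers receive $79.6, Q = 188.8. (Wedge: Pb − Ps = −9.5.)
Outlay = t · Q = 9.5 · 188.8 = $1793.6.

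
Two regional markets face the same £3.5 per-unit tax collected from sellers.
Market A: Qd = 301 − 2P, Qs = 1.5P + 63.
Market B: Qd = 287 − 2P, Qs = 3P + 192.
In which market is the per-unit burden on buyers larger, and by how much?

Market A: pre-tax P* = £68, Q* = 165; post-tax Q = 162; per-unit burden on buyers = £1.5.
Market B: pre-tax P* = £19, Q* = 249; post-tax Q = 244.8; per-unit burden on buyers = £2.1.
Difference: £1.5 vs £2.1 → market B is larger by £0.6.

Market B, by £0.6.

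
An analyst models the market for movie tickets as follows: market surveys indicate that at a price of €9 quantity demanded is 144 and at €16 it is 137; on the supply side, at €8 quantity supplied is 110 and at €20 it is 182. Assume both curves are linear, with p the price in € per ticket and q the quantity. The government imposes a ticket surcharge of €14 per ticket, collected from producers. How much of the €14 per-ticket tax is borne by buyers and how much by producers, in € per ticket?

Demand slope: (137 − 144)/(16 − 9) = -1, so qd = 153 − p.
Supply slope: (182 − 110)/(20 − 8) = 6, so qs = 6p + 62.
Without the tax, 153 − p = 6p + 62 gives 7p = 91, so p* = €13 and q* = 140.
With the tax collected from producers, supply shifts: qs = 6(p − 14) + 62.
Solving gives q = 128 with buyers paying €25 and producers receiving €11 (the €14 wedge).
Burden on buyers: €12; on producers: €2. (They sum to €14.)
The less price-elastic side of the market bears the larger share of a per-unit tax.

Buyers bear €12 per ticket; producers bear €2 per ticket.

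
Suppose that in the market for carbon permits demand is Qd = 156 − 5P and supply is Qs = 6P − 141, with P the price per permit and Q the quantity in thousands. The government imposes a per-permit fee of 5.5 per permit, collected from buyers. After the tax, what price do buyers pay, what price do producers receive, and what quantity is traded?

Before the tax: set 156 − 5P = 6P − 141 → P* = 27, Q* = 21.
With the tax collected from buyers, demand (in seller-price terms) shifts: Qd = 156 − 5(P + 5.5).
New equilibrium: buyers pay 30, producers receive 24.5, Q = 6. (Wedge: Pb − Ps = 5.5.)

Buyers pay 30; producers receive 24.5; quantity = 6.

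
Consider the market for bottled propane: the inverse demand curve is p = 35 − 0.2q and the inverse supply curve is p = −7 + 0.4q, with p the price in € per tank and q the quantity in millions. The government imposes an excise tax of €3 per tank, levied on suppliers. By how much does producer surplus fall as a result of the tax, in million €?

Inverting to q(p) form: qd = 175 − 5p; qs = 2.5p + 17.5.
Before the tax: set 175 − 5p = 2.5p + 17.5 → p* = €21, q* = 70.
With the tax collected from suppliers, supply shifts: qs = 2.5(p − 3) + 17.5.
New equilibrium: buyers pay €22, suppliers receive €19, q = 65. (Wedge: pb − ps = 3.)
ΔPS is the trapezoid between Q = 65 and Q = 70 of height €2: ½ · (70 + 65) · 2 = €135.

Producer surplus falls by €135 million.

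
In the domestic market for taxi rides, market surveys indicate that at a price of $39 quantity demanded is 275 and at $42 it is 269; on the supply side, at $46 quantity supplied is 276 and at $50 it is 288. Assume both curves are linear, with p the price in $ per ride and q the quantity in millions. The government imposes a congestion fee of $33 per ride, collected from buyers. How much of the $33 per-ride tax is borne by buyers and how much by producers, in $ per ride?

Demand slope: (269 − 275)/(42 − 39) = -2, so qd = 353 − 2p.
Supply slope: (288 − 276)/(50 − 46) = 3, so qs = 3p + 138.
Before the tax: set 353 − 2p = 3p + 138 → p* = $43, q* = 267.
With the tax collected from buyers, demand (in seller-price terms) shifts: qd = 353 − 2(p + 33).
New equilibrium: buyers pay $62.8, producers receive $29.8, q = 227.4. (Wedge: pb − ps = 33.)
Burden on buyers: $19.8; on producers: $13.2. (They sum to $33.)
The less price-elastic side of the market bears the larger share of a per-unit tax.

Buyers bear $19.8 per ride; producers bear $13.2 per ride.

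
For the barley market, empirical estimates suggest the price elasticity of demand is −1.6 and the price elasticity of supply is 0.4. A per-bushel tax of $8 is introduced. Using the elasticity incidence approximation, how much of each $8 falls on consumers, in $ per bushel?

Incidence ratio: consumers' share ≈ εs / (εs + |εd|) = 0.4 / (0.4 + 1.6) = 0.2.
So consumers bear ≈ 0.2 × $8 = $1.6; sellers bear $6.4.

Consumers bear ≈ $1.6 per bushel.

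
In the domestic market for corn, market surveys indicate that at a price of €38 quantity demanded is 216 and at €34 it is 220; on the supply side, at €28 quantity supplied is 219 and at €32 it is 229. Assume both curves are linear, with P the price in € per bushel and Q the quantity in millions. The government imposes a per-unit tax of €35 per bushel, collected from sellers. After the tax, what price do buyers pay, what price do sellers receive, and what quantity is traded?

Demand slope: (220 − 216)/(34 − 38) = -1, so Qd = 254 − P.
Supply slope: (229 − 219)/(32 − 28) = 2.5, so Qs = 2.5P + 149.
Without the tax, 254 − P = 2.5P + 149 gives 3.5P = 105, so P* = €30 and Q* = 224.
With the tax collected from sellers, supply shifts: Qs = 2.5(P − 35) + 149.
Solving gives Q = 199 with buyers paying €55 and sellers receiving €20 (the €35 wedge).
The less price-elastic side of the market bears the larger share of a per-unit tax.

Buyers pay €55; sellers receive €20; quantity = 199.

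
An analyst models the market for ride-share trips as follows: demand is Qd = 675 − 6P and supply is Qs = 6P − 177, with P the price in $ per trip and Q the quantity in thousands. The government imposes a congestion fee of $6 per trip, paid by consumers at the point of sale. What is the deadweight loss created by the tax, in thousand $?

Without the tax, 675 − 6P = 6P − 177 gives 12P = 852, so P* = $71 and Q* = 249.
With the tax collected from consumers, demand (in seller-price terms) shifts: Qd = 675 − 6(P + 6).
Solving gives Q = 231 with consumers paying $74 and sellers receiving $68 (the $6 wedge).
Quantity falls by |ΔQ| = |249 − 231| = 18.
DWL = ½ · t · |ΔQ| = ½ · 6 · 18 = $54.

Deadweight loss = $54 thousand.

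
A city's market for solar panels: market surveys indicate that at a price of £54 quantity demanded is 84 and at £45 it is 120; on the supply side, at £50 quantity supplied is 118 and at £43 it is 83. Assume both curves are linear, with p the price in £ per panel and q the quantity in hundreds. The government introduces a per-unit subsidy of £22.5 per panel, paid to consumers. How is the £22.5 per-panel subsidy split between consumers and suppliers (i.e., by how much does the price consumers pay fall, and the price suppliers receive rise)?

Consumers gain £12.5 per panel; suppliers gain £10 per panel.

Demand slope: (120 − 84)/(45 − 54) = -4, so qd = 300 − 4p.
Supply slope: (83 − 118)/(43 − 50) = 5, so qs = 5p − 132.
Without the subsidy, 300 − 4p = 5p − 132 gives 9p = 432, so p* = £48 and q* = 108.
With a per-unit subsidy paid to consumers, each effectively pays p − 22.5, so demand becomes qd = 300 − 4(p − 22.5).
Solving gives q = 158 with consumers paying £35.5 and suppliers receiving £58 (the £22.5 wedge).
Gain to consumers: £12.5; to suppliers: £10. (They sum to £22.5.)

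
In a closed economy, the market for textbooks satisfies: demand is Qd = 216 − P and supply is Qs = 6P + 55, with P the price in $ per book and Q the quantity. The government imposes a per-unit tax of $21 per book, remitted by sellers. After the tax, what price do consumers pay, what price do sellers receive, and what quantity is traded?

Without the tax, 216 − P = 6P + 55 gives 7P = 161, so P* = $23 and Q* = 193.
With the tax collected from sellers, supply shifts: Qs = 6(P − 21) + 55.
Solving gives Q = 175 with consumers paying $41 and sellers receiving $20 (the $21 wedge).

Consumers pay $41; sellers receive $20; quantity = 175.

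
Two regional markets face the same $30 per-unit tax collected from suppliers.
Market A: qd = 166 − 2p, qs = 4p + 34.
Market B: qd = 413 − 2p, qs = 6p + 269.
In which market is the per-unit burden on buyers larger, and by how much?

Market A: pre-tax p* = $22, q* = 122; post-tax q = 82; per-unit burden on buyers = $20.
Market B: pre-tax p* = $18, q* = 377; post-tax q = 332; per-unit burden on buyers = $22.5.
Difference: $20 vs $22.5 → market B is larger by $2.5.

Market B, by $2.5.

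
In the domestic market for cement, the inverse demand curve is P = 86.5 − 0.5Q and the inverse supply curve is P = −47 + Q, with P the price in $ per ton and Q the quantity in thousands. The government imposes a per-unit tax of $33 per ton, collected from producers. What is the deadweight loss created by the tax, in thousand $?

Deadweight loss = $363 thousand.

Inverting to Q(P) form: Qd = 173 − 2P; Qs = P + 47.
Before the tax: set 173 − 2P = P + 47 → P* = $42, Q* = 89.
With the tax collected from producers, supply shifts: Qs = (P − 33) + 47.
New equilibrium: buyers pay $53, producers receive $20, Q = 67. (Wedge: Pb − Ps = 33.)
Quantity falls by |ΔQ| = |89 − 67| = 22.
DWL = ½ · t · |ΔQ| = ½ · 33 · 22 = $363.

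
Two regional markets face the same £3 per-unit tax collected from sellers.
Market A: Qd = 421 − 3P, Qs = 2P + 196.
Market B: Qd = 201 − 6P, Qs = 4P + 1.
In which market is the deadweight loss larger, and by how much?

Market B, by £5.4.

Market A: pre-tax P* = £45, Q* = 286; post-tax Q = 282.4; deadweight loss = £5.4.
Market B: pre-tax P* = £20, Q* = 81; post-tax Q = 73.8; deadweight loss = £10.8.
Difference: £5.4 vs £10.8 → market B is larger by £5.4.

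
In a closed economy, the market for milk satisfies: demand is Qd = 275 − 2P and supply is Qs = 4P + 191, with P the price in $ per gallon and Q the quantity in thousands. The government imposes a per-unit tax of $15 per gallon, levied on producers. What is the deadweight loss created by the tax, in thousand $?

Before the tax: set 275 − 2P = 4P + 191 → P* = $14, Q* = 247.
With the tax collected from producers, supply shifts: Qs = 4(P − 15) + 191.
New equilibrium: consumers pay $24, producers receive $9, Q = 227. (Wedge: Pb − Ps = 15.)
Quantity falls by |ΔQ| = |247 − 227| = 20.
DWL = ½ · t · |ΔQ| = ½ · 15 · 20 = $150.

Deadweight loss = $150 thousand.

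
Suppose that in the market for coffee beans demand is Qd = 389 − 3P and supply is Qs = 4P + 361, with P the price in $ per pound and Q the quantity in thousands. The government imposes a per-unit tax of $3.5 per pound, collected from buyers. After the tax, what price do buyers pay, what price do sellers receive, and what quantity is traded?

Without the tax, 389 − 3P = 4P + 361 gives 7P = 28, so P* = $4 and Q* = 377.
With the tax collected from buyers, demand (in seller-price terms) shifts: Qd = 389 − 3(P + 3.5).
Solving gives Q = 371 with buyers paying $6 and sellers receiving $2.5 (the $3.5 wedge).
The less price-elastic side of the market bears the larger share of a per-unit tax.

Buyers pay $6; sellers receive $2.5; quantity = 371.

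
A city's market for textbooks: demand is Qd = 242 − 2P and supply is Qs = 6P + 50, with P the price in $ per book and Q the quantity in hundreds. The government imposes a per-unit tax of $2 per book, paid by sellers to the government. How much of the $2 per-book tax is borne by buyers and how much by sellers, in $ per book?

Buyers bear $1.5 per book; sellers bear $0.5 per book.

Before the tax: set 242 − 2P = 6P + 50 → P* = $24, Q* = 194.
With the tax collected from sellers, supply shifts: Qs = 6(P − 2) + 50.
New equilibrium: buyers pay $25.5, sellers receive $23.5, Q = 191. (Wedge: Pb − Ps = 2.)
Burden on buyers: $1.5; on sellers: $0.5. (They sum to $2.)
The less price-elastic side of the market bears the larger share of a per-unit tax.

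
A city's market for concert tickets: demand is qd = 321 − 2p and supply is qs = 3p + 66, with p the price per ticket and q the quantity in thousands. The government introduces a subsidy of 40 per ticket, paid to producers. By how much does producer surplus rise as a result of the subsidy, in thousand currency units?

Without the subsidy, 321 − 2p = 3p + 66 gives 5p = 255, so p* = 51 and q* = 219.
With a per-unit subsidy paid to producers, each receives p + 40 per unit sold, so supply becomes qs = 3(p + 40) + 66.
New equilibrium: buyers pay 27, producers receive 67, q = 267. (Wedge: pb − ps = −40.)
ΔPS is the trapezoid between Q = 267 and Q = 219 of height 16: ½ · (219 + 267) · 16 = 3888.

Producer surplus rises by 3888 thousand.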